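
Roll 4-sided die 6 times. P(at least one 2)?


P(no 2)^6 = (3/4)^6 = 729/4096
P(≥1) = 1 - 729/4096 = 3367/4096

P = 3367/4096 ≈ 82.20%


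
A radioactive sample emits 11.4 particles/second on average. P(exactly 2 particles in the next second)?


Poisson(λ=11.4): P(X=2) = e^(-λ)×λ^k/k!
= e^(-11.4) × 11.4^2 / 2!
≈ 1.119548484e-05 × 129.96 / 2 ≈ 0.000727

P(X=2) ≈ 0.000727 ≈ 0.07%


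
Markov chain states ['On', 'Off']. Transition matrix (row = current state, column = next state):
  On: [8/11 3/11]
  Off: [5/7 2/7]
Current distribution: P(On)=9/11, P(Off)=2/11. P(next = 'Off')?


P(next=Off) = Σᵢ P(now=i)×P(i→Off)
= 9/11×3/11 + 2/11×2/7
= 27/121 + 4/77 = 233/847

P = 233/847 ≈ 0.2751


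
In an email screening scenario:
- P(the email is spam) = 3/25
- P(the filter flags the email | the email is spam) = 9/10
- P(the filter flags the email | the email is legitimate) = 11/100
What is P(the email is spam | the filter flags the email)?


Using Bayes' theorem:
P(A|B) = P(B|A)·P(A) / P(B)

P(the filter flags the email) = 9/10 × 3/25 + 11/100 × 22/25
= 27/250 + 121/1250 = 128/625

P(the email is spam|the filter flags the email) = (27/250) / (128/625) = 135/256

P(the email is spam|the filter flags the email) = 135/256 ≈ 52.73%


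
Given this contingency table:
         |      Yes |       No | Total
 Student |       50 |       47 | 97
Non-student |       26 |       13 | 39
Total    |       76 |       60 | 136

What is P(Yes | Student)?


P(Yes | Student) = 50/(50+47) = 50/97

P(Yes|Student) = 50/97 ≈ 51.55%


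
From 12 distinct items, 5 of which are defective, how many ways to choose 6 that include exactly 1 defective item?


Choose 1 of the 5 defective items and 5 of the other 7 items:
C(5,1)×C(7,5) = 5×21 = 105

105


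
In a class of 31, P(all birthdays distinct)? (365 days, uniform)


P(all different) = Π(365-i)/365 for i=0..30
= (365/365)×(364/365)×...×(335/365)
= 0.269545

P ≈ 0.2695 ≈ 26.95%


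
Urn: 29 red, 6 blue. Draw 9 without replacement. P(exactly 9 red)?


Hypergeometric: C(29,9)×C(6,0)/C(35,9)
= 10015005×1/70607460 = 299/2108

P(X=9) = 299/2108 ≈ 14.18%


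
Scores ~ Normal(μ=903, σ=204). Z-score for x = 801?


z = (x - μ)/σ = (801 - 903)/204 = -0.5

z = -0.5


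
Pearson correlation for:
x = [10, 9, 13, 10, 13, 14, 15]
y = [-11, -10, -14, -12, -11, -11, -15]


n=7, Σx=84, Σy=-84, Σxy=-1024, Σx²=1040, Σy²=1028
r = (7×(-1024) - 84×(-84))/√((7×1040 - 84²)(7×1028 - (-84)²))
= -112/√(224×140) = -112/√31360 ≈ -112/177.0875 ≈ -0.6325

r ≈ -0.6325


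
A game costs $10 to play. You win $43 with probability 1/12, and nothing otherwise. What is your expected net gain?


E[gain] = (43-10)×1/12 + (-10)×11/12
= 11/4 - 55/6 = -77/12

Expected net gain = $-77/12 ≈ $-6.42


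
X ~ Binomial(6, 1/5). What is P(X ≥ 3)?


P(X ≥ 3) = Σ P(X=i) for i=3..6
P(X=3) = 256/3125
P(X=4) = 48/3125
P(X=5) = 24/15625
P(X=6) = 1/15625
Sum = 309/3125

P(X ≥ 3) = 309/3125 ≈ 9.89%


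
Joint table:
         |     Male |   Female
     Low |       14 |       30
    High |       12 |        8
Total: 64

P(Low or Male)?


P(Low∨Male) = P(Low) + P(Male) - P(Low∧Male)
= (44 + 26 - 14)/64 = 56/64 = 7/8

P = 7/8 ≈ 87.50%


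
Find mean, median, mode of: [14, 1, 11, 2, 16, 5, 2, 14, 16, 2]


Sorted: [1, 2, 2, 2, 5, 11, 14, 14, 16, 16]
Mean = 83/10
Median = 8
Freq: {14: 2, 1: 1, 11: 1, 2: 3, 16: 2, 5: 1}
Mode: [2]

Mean=83/10, Median=8, Mode=2


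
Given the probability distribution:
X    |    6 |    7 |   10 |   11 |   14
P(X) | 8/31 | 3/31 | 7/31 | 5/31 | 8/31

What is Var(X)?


E[X] = 306/31
E[X²] = 3308/31
Var(X) = E[X²] - (E[X])² = 3308/31 - 93636/961 = 8912/961

Var(X) = 8912/961 ≈ 9.2737


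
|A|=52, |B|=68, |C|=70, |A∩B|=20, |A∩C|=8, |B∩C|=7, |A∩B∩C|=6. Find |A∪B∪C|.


|A∪B∪C| = 52+68+70-20-8-7+6 = 161

|A∪B∪C| = 161


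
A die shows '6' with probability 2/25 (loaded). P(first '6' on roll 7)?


Geometric: P(X=7) = (1-p)^(k-1)×p = (23/25)^6×2/25 = 296071778/6103515625

P(X=7) = 296071778/6103515625 ≈ 4.85%


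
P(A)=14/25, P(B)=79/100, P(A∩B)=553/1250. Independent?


P(A)×P(B) = 553/1250
P(A∩B) = 553/1250
Equal ✓ → Independent

Yes, independent


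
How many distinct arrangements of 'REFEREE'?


Letters: 7, freq: {'R': 2, 'E': 4, 'F': 1}
7!/(2!×4!×1!) = 5040/48 = 105

105


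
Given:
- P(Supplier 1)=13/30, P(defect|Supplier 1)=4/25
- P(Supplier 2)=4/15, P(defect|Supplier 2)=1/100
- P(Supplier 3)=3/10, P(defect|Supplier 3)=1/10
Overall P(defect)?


P(B) = Σ P(B|Aᵢ)×P(Aᵢ)
  4/25×13/30 = 26/375
  1/100×4/15 = 1/375
  1/10×3/10 = 3/100
Sum = 51/500

P(defect) = 51/500 ≈ 10.20%


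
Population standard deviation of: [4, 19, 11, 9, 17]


Mean = 60/5 = 12
  (4-12)²=64
  (19-12)²=49
  (11-12)²=1
  (9-12)²=9
  (17-12)²=25
Σ(x-μ)² = 148
σ² = 148/5

σ = √(148/5) ≈ 5.4406


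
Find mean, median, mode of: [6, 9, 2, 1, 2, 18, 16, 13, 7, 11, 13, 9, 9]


Sorted: [1, 2, 2, 6, 7, 9, 9, 9, 11, 13, 13, 16, 18]
Mean = 116/13
Median = 9
Freq: {6: 1, 9: 3, 2: 2, 1: 1, 18: 1, 16: 1, 13: 2, 7: 1, 11: 1}
Mode: [9]

Mean=116/13, Median=9, Mode=9


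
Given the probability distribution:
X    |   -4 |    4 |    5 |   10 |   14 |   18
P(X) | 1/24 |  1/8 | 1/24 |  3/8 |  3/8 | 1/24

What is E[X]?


E[X] = Σ x·P(X=x)
= (-4)×(1/24) + (4)×(1/8) + (5)×(1/24) + (10)×(3/8) + (14)×(3/8) + (18)×(1/24)
= 247/24

E[X] = 247/24


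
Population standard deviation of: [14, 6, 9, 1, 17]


Mean = 47/5
  (14-47/5)²=529/25
  (6-47/5)²=289/25
  (9-47/5)²=4/25
  (1-47/5)²=1764/25
  (17-47/5)²=1444/25
Σ(x-μ)² = 806/5
σ² = (806/5)/5 = 806/25

σ = √(806/25) ≈ 5.6780


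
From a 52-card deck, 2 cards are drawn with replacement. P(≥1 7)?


P(not a 7) = 48/52 = 12/13
P(none in 2 draws) = (12/13)^2 = 144/169
P(≥1 7) = 1 - 144/169 = 25/169

P = 25/169 ≈ 14.79%


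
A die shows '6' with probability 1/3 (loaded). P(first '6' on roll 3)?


Geometric: P(X=3) = (1-p)^(k-1)×p = (2/3)^2×1/3 = 4/27

P(X=3) = 4/27 ≈ 14.81%


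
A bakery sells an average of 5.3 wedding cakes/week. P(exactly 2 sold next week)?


Poisson(λ=5.3): P(X=2) = e^(-λ)×λ^k/k!
= e^(-5.3) × 5.3^2 / 2!
≈ 0.004991593907 × 28.09 / 2 ≈ 0.070107

P(X=2) ≈ 0.070107 ≈ 7.01%


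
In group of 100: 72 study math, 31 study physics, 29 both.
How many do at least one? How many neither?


|A∪B| = 72+31-29 = 74
Neither = 100-74 = 26

At least one: 74; Neither: 26


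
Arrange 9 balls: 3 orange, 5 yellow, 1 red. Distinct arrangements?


9!/(3!×5!×1!) = 504

504


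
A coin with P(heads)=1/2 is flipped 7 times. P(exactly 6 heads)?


Binomial: P(X=6) = C(7,6)×p^6×(1-p)^1
= 7 × 1/64 × 1/2 = 7/128

P(X=6) = 7/128 ≈ 5.47%


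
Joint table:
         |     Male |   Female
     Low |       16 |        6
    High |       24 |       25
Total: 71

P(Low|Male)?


P(Low|Male) = 16/(16+24) = 16/40 = 2/5

P = 2/5 ≈ 40.00%


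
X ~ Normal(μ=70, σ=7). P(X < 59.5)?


z = (59.5-70)/7 = -1.5
P(Z < -1.5) = 0.0668

P(X < 59.5) ≈ 0.0668


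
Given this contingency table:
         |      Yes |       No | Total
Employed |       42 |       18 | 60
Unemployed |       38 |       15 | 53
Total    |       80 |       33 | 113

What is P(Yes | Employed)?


P(Yes | Employed) = 42/(42+18) = 42/60 = 7/10

P(Yes|Employed) = 7/10 ≈ 70.00%


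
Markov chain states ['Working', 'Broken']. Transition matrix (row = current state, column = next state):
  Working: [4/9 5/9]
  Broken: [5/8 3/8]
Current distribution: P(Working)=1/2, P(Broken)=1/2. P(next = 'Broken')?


P(next=Broken) = Σᵢ P(now=i)×P(i→Broken)
= 1/2×5/9 + 1/2×3/8
= 5/18 + 3/16 = 67/144

P = 67/144 ≈ 0.4653


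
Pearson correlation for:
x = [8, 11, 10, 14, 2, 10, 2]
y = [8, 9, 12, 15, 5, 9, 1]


n=7, Σx=57, Σy=59, Σxy=595, Σx²=589, Σy²=621
r = (7×595 - 57×59)/√((7×589 - 57²)(7×621 - 59²))
= 802/√(874×866) = 802/√756884 ≈ 802/869.9908 ≈ 0.9218

r ≈ 0.9218


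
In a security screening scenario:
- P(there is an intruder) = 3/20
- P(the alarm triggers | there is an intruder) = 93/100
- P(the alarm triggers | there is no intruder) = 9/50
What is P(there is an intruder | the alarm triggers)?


Using Bayes' theorem:
P(A|B) = P(B|A)·P(A) / P(B)

P(the alarm triggers) = 93/100 × 3/20 + 9/50 × 17/20
= 279/2000 + 153/1000 = 117/400

P(there is an intruder|the alarm triggers) = (279/2000) / (117/400) = 31/65

P(there is an intruder|the alarm triggers) = 31/65 ≈ 47.69%


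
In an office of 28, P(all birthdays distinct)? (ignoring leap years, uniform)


P(all different) = Π(365-i)/365 for i=0..27
= (365/365)×(364/365)×...×(338/365)
= 0.345539

P ≈ 0.3455 ≈ 34.55%


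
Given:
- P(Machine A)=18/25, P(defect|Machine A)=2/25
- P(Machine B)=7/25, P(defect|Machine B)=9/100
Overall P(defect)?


P(B) = Σ P(B|Aᵢ)×P(Aᵢ)
  2/25×18/25 = 36/625
  9/100×7/25 = 63/2500
Sum = 207/2500

P(defect) = 207/2500 ≈ 8.28%


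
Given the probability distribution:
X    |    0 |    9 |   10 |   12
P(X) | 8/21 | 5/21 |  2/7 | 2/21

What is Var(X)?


E[X] = 43/7
E[X²] = 431/7
Var(X) = E[X²] - (E[X])² = 431/7 - 1849/49 = 1168/49

Var(X) = 1168/49 ≈ 23.8367


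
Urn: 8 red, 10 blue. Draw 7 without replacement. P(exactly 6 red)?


Hypergeometric: C(8,6)×C(10,1)/C(18,7)
= 28×10/31824 = 35/3978

P(X=6) = 35/3978 ≈ 0.88%


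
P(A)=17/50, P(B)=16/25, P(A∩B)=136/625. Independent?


P(A)×P(B) = 136/625
P(A∩B) = 136/625
Equal ✓ → Independent

Yes, independent


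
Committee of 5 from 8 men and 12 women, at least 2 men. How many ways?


Count by #men:
  2M,3W: C(8,2)×C(12,3)=6160
  3M,2W: C(8,3)×C(12,2)=3696
  4M,1W: C(8,4)×C(12,1)=840
  5M,0W: C(8,5)×C(12,0)=56
Total = 10752

10752


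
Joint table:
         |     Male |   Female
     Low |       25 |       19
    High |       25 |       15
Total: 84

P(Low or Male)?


P(Low∨Male) = P(Low) + P(Male) - P(Low∧Male)
= (44 + 50 - 25)/84 = 69/84 = 23/28

P = 23/28 ≈ 82.14%


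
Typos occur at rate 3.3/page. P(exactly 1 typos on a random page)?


Poisson(λ=3.3): P(X=1) = e^(-λ)×λ^k/k!
= e^(-3.3) × 3.3^1 / 1!
≈ 0.0368831674 × 3.3 / 1 ≈ 0.121714

P(X=1) ≈ 0.121714 ≈ 12.17%


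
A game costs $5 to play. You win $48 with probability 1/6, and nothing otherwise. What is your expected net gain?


E[gain] = (48-5)×1/6 + (-5)×5/6
= 43/6 - 25/6 = 3

Expected net gain = $3 ≈ $3.00


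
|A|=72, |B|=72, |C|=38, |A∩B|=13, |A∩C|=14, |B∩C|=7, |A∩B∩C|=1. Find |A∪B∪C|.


|A∪B∪C| = 72+72+38-13-14-7+1 = 149

|A∪B∪C| = 149


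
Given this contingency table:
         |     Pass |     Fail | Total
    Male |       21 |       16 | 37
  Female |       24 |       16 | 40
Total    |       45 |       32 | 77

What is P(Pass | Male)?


P(Pass | Male) = 21/(21+16) = 21/37

P(Pass|Male) = 21/37 ≈ 56.76%


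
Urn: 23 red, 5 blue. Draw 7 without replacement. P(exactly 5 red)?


Hypergeometric: C(23,5)×C(5,2)/C(28,7)
= 33649×10/1184040 = 133/468

P(X=5) = 133/468 ≈ 28.42%


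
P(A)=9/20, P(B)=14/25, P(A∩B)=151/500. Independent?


P(A)×P(B) = 63/250
P(A∩B) = 151/500
Not equal → NOT independent

No, not independent


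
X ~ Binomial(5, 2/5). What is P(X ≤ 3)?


P(X ≤ 3) = Σ P(X=i) for i=0..3
P(X=0) = 243/3125
P(X=1) = 162/625
P(X=2) = 216/625
P(X=3) = 144/625
Sum = 2853/3125

P(X ≤ 3) = 2853/3125 ≈ 91.30%


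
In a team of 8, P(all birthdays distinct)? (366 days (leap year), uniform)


P(all different) = Π(366-i)/366 for i=0..7
= (366/366)×(365/366)×...×(359/366)
= 0.925861

P ≈ 0.9259 ≈ 92.59%


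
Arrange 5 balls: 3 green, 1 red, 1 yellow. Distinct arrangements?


5!/(3!×1!×1!) = 20

20


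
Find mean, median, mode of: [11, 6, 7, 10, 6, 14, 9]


Sorted: [6, 6, 7, 9, 10, 11, 14]
Mean = 63/7 = 9
Median = 9
Freq: {11: 1, 6: 2, 7: 1, 10: 1, 14: 1, 9: 1}
Mode: [6]

Mean=9, Median=9, Mode=6


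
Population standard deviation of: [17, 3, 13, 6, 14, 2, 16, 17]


Mean = 88/8 = 11
  (17-11)²=36
  (3-11)²=64
  (13-11)²=4
  (6-11)²=25
  (14-11)²=9
  (2-11)²=81
  (16-11)²=25
  (17-11)²=36
Σ(x-μ)² = 280
σ² = 280/8 = 35

σ = √(35) ≈ 5.9161


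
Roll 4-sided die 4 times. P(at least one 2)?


P(no 2)^4 = (3/4)^4 = 81/256
P(≥1) = 1 - 81/256 = 175/256

P = 175/256 ≈ 68.36%


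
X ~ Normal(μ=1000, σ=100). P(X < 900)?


z = (900-1000)/100 = -1.0
P(Z < -1.0) = 0.1587

P(X < 900) ≈ 0.1587


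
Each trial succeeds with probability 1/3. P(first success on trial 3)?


Geometric: P(X=3) = (1-p)^(k-1)×p = (2/3)^2×1/3 = 4/27

P(X=3) = 4/27 ≈ 14.81%


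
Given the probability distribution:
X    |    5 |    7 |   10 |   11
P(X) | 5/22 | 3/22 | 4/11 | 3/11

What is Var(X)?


E[X] = 96/11
E[X²] = 899/11
Var(X) = E[X²] - (E[X])² = 899/11 - 9216/121 = 673/121

Var(X) = 673/121 ≈ 5.5620


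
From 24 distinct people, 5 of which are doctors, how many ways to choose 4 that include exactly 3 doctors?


Choose 3 of the 5 doctors and 1 of the other 19 people:
C(5,3)×C(19,1) = 10×19 = 190

190


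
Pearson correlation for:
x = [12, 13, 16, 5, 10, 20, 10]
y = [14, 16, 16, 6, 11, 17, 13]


n=7, Σx=86, Σy=93, Σxy=1242, Σx²=1194, Σy²=1323
r = (7×1242 - 86×93)/√((7×1194 - 86²)(7×1323 - 93²))
= 696/√(962×612) = 696/√588744 ≈ 696/767.2966 ≈ 0.9071

r ≈ 0.9071


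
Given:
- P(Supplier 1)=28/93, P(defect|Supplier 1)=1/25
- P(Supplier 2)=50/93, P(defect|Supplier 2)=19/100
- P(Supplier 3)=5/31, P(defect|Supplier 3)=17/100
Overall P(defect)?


P(B) = Σ P(B|Aᵢ)×P(Aᵢ)
  1/25×28/93 = 28/2325
  19/100×50/93 = 19/186
  17/100×5/31 = 17/620
Sum = 439/3100

P(defect) = 439/3100 ≈ 14.16%


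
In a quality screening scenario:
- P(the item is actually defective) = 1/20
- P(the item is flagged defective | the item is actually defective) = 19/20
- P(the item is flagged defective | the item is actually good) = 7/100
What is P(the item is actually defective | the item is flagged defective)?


Using Bayes' theorem:
P(A|B) = P(B|A)·P(A) / P(B)

P(the item is flagged defective) = 19/20 × 1/20 + 7/100 × 19/20
= 19/400 + 133/2000 = 57/500

P(the item is actually defective|the item is flagged defective) = (19/400) / (57/500) = 5/12

P(the item is actually defective|the item is flagged defective) = 5/12 ≈ 41.67%


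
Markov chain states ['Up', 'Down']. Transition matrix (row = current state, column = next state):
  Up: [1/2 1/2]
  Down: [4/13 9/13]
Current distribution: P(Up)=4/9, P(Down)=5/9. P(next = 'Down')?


P(next=Down) = Σᵢ P(now=i)×P(i→Down)
= 4/9×1/2 + 5/9×9/13
= 2/9 + 5/13 = 71/117

P = 71/117 ≈ 0.6068


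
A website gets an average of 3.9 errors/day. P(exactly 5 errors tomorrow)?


Poisson(λ=3.9): P(X=5) = e^(-λ)×λ^k/k!
= e^(-3.9) × 3.9^5 / 5!
≈ 0.02024191145 × 902.24199 / 120 ≈ 0.152193

P(X=5) ≈ 0.152193 ≈ 15.22%


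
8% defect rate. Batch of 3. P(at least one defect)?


P(all good) = (23/25)^3 = 12167/15625
P(≥1 defect) = 3458/15625

P = 3458/15625 ≈ 22.13%


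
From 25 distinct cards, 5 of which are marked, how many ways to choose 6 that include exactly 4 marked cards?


Choose 4 of the 5 marked cards and 2 of the other 20 cards:
C(5,4)×C(20,2) = 5×190 = 950

950


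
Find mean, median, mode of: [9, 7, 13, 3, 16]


Sorted: [3, 7, 9, 13, 16]
Mean = 48/5
Median = 9
Freq: {9: 1, 7: 1, 13: 1, 3: 1, 16: 1}
Mode: No mode

Mean=48/5, Median=9, Mode=No mode


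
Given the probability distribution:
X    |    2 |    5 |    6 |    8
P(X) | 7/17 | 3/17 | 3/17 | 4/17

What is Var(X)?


E[X] = 79/17
E[X²] = 467/17
Var(X) = E[X²] - (E[X])² = 467/17 - 6241/289 = 1698/289

Var(X) = 1698/289 ≈ 5.8754


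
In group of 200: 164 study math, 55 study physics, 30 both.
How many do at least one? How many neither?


|A∪B| = 164+55-30 = 189
Neither = 200-189 = 11

At least one: 189; Neither: 11


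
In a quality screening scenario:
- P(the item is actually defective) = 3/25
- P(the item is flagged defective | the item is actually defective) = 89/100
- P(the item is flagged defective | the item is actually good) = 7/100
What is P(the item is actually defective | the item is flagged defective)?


Using Bayes' theorem:
P(A|B) = P(B|A)·P(A) / P(B)

P(the item is flagged defective) = 89/100 × 3/25 + 7/100 × 22/25
= 267/2500 + 77/1250 = 421/2500

P(the item is actually defective|the item is flagged defective) = (267/2500) / (421/2500) = 267/421

P(the item is actually defective|the item is flagged defective) = 267/421 ≈ 63.42%


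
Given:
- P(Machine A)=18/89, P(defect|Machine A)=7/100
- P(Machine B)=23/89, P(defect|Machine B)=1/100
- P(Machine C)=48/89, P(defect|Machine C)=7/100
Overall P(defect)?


P(B) = Σ P(B|Aᵢ)×P(Aᵢ)
  7/100×18/89 = 63/4450
  1/100×23/89 = 23/8900
  7/100×48/89 = 84/2225
Sum = 97/1780

P(defect) = 97/1780 ≈ 5.45%


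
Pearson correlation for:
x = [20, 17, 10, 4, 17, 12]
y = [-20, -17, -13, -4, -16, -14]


n=6, Σx=80, Σy=-84, Σxy=-1275, Σx²=1238, Σy²=1326
r = (6×(-1275) - 80×(-84))/√((6×1238 - 80²)(6×1326 - (-84)²))
= -930/√(1028×900) = -930/√925200 ≈ -930/961.8732 ≈ -0.9669

r ≈ -0.9669


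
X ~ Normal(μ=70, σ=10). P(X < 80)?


z = (80-70)/10 = 1.0
P(Z < 1.0) = 0.8413

P(X < 80) ≈ 0.8413


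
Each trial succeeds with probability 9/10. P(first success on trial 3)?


Geometric: P(X=3) = (1-p)^(k-1)×p = (1/10)^2×9/10 = 9/1000

P(X=3) = 9/1000 ≈ 0.90%


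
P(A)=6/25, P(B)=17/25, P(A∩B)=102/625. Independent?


P(A)×P(B) = 102/625
P(A∩B) = 102/625
Equal ✓ → Independent

Yes, independent


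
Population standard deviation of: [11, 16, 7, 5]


Mean = 39/4
  (11-39/4)²=25/16
  (16-39/4)²=625/16
  (7-39/4)²=121/16
  (5-39/4)²=361/16
Σ(x-μ)² = 283/4
σ² = (283/4)/4 = 283/16

σ = √(283/16) ≈ 4.2057


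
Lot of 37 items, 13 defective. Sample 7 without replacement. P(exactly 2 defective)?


Hypergeometric: C(13,2)×C(24,5)/C(37,7)
= 78×42504/10295472 = 6279/19499

P(X=2) = 6279/19499 ≈ 32.20%


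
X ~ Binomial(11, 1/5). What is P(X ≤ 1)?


P(X ≤ 1) = Σ P(X=i) for i=0..1
P(X=0) = 4194304/48828125
P(X=1) = 11534336/48828125
Sum = 3145728/9765625

P(X ≤ 1) = 3145728/9765625 ≈ 32.21%


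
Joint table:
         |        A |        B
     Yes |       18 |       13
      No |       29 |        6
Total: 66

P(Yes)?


P(Yes) = (18+13)/66 = 31/66

P(Yes) = 31/66 ≈ 46.97%


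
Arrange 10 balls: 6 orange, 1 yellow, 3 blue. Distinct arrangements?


10!/(6!×1!×3!) = 840

840


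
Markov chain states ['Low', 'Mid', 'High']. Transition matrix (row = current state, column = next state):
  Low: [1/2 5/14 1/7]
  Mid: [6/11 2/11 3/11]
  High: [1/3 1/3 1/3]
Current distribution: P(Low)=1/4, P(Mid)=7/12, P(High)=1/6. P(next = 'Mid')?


P(next=Mid) = Σᵢ P(now=i)×P(i→Mid)
= 1/4×5/14 + 7/12×2/11 + 1/6×1/3
= 5/56 + 7/66 + 1/18 = 1391/5544

P = 1391/5544 ≈ 0.2509


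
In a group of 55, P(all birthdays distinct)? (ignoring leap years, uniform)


P(all different) = Π(365-i)/365 for i=0..54
= (365/365)×(364/365)×...×(311/365)
= 0.013738

P ≈ 0.0137 ≈ 1.37%


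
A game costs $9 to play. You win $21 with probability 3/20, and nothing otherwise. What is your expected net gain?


E[gain] = (21-9)×3/20 + (-9)×17/20
= 9/5 - 153/20 = -117/20

Expected net gain = $-117/20 ≈ $-5.85


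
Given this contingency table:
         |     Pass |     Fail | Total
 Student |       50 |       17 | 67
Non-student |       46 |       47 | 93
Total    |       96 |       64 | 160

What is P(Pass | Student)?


P(Pass | Student) = 50/(50+17) = 50/67

P(Pass|Student) = 50/67 ≈ 74.63%


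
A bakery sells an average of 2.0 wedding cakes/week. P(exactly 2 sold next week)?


Poisson(λ=2.0): P(X=2) = e^(-λ)×λ^k/k!
= e^(-2.0) × 2.0^2 / 2!
≈ 0.1353352832 × 4 / 2 ≈ 0.270671

P(X=2) ≈ 0.270671 ≈ 27.07%


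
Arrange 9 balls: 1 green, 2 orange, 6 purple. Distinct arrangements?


9!/(1!×2!×6!) = 252

252


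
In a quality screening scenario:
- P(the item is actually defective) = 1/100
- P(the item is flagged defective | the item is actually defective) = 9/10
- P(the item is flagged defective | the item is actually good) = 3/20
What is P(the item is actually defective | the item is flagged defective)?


Using Bayes' theorem:
P(A|B) = P(B|A)·P(A) / P(B)

P(the item is flagged defective) = 9/10 × 1/100 + 3/20 × 99/100
= 9/1000 + 297/2000 = 63/400

P(the item is actually defective|the item is flagged defective) = (9/1000) / (63/400) = 2/35

P(the item is actually defective|the item is flagged defective) = 2/35 ≈ 5.71%


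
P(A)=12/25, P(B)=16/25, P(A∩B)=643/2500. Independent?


P(A)×P(B) = 192/625
P(A∩B) = 643/2500
Not equal → NOT independent

No, not independent


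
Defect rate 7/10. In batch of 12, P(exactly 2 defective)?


Binomial: P(X=2) = C(12,2)×p^2×(1-p)^10
= 66 × 49/100 × 59049/10000000000 = 95482233/500000000000

P(X=2) = 95482233/500000000000 ≈ 0.02%


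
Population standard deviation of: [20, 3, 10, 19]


Mean = 52/4 = 13
  (20-13)²=49
  (3-13)²=100
  (10-13)²=9
  (19-13)²=36
Σ(x-μ)² = 194
σ² = 194/4 = 97/2

σ = √(97/2) ≈ 6.9642


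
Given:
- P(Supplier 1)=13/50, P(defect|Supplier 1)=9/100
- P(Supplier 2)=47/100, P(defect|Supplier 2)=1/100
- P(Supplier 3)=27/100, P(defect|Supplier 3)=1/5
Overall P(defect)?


P(B) = Σ P(B|Aᵢ)×P(Aᵢ)
  9/100×13/50 = 117/5000
  1/100×47/100 = 47/10000
  1/5×27/100 = 27/500
Sum = 821/10000

P(defect) = 821/10000 ≈ 8.21%


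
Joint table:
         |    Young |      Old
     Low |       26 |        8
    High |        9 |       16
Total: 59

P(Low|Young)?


P(Low|Young) = 26/(26+9) = 26/35

P = 26/35 ≈ 74.29%


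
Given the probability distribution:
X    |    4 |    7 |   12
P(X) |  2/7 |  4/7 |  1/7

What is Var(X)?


E[X] = 48/7
E[X²] = 372/7
Var(X) = E[X²] - (E[X])² = 372/7 - 2304/49 = 300/49

Var(X) = 300/49 ≈ 6.1224


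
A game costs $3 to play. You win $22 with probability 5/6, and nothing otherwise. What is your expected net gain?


E[gain] = (22-3)×5/6 + (-3)×1/6
= 95/6 - 1/2 = 46/3

Expected net gain = $46/3 ≈ $15.33


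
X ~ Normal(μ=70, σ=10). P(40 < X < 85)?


z₁=(40-70)/10=-3.0, z₂=(85-70)/10=1.5
P = Φ(1.5) - Φ(-3.0) = 0.933193 - 0.001350 = 0.931843 ≈ 0.9318

P(40 < X < 85) ≈ 0.9318


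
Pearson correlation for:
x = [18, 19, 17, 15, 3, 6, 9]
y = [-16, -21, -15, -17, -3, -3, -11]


n=7, Σx=87, Σy=-86, Σxy=-1323, Σx²=1325, Σy²=1350
r = (7×(-1323) - 87×(-86))/√((7×1325 - 87²)(7×1350 - (-86)²))
= -1779/√(1706×2054) = -1779/√3504124 ≈ -1779/1871.9306 ≈ -0.9504

r ≈ -0.9504


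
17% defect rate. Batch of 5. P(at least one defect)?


P(all good) = (83/100)^5 = 3939040643/10000000000
P(≥1 defect) = 6060959357/10000000000

P = 6060959357/10000000000 ≈ 60.61%


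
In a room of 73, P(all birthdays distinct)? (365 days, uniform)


P(all different) = Π(365-i)/365 for i=0..72
= (365/365)×(364/365)×...×(293/365)
= 0.000439

P ≈ 0.0004 ≈ 0.04%


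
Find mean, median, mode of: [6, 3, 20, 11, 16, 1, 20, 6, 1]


Sorted: [1, 1, 3, 6, 6, 11, 16, 20, 20]
Mean = 84/9 = 28/3
Median = 6
Freq: {6: 2, 3: 1, 20: 2, 11: 1, 16: 1, 1: 2}
Mode: [1, 6, 20]

Mean=28/3, Median=6, Mode=[1, 6, 20]


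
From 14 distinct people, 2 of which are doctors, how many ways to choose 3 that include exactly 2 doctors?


Choose 2 of the 2 doctors and 1 of the other 12 people:
C(2,2)×C(12,1) = 1×12 = 12

12


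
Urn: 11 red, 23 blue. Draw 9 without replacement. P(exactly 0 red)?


Hypergeometric: C(11,0)×C(23,9)/C(34,9)
= 1×817190/52451256 = 2185/140244

P(X=0) = 2185/140244 ≈ 1.56%


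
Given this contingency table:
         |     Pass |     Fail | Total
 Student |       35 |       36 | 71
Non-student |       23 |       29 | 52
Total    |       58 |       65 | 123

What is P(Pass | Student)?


P(Pass | Student) = 35/(35+36) = 35/71

P(Pass|Student) = 35/71 ≈ 49.30%


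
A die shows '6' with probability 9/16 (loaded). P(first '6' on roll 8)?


Geometric: P(X=8) = (1-p)^(k-1)×p = (7/16)^7×9/16 = 7411887/4294967296

P(X=8) = 7411887/4294967296 ≈ 0.17%


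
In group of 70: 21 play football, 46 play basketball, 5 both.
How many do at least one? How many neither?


|A∪B| = 21+46-5 = 62
Neither = 70-62 = 8

At least one: 62; Neither: 8


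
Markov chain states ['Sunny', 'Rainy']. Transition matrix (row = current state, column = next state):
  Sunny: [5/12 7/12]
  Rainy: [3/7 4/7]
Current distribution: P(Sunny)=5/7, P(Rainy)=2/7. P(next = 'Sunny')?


P(next=Sunny) = Σᵢ P(now=i)×P(i→Sunny)
= 5/7×5/12 + 2/7×3/7
= 25/84 + 6/49 = 247/588

P = 247/588 ≈ 0.4201


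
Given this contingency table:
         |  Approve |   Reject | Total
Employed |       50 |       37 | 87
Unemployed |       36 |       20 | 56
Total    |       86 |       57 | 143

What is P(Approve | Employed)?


P(Approve | Employed) = 50/(50+37) = 50/87

P(Approve|Employed) = 50/87 ≈ 57.47%


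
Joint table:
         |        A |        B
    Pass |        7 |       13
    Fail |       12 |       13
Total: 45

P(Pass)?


P(Pass) = (7+13)/45 = 20/45 = 4/9

P(Pass) = 4/9 ≈ 44.44%


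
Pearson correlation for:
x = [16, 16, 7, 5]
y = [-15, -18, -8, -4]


n=4, Σx=44, Σy=-45, Σxy=-604, Σx²=586, Σy²=629
r = (4×(-604) - 44×(-45))/√((4×586 - 44²)(4×629 - (-45)²))
= -436/√(408×491) = -436/√200328 ≈ -436/447.5802 ≈ -0.9741

r ≈ -0.9741


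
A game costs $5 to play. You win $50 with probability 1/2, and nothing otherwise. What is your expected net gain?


E[gain] = (50-5)×1/2 + (-5)×1/2
= 45/2 - 5/2 = 20

Expected net gain = $20 ≈ $20.00


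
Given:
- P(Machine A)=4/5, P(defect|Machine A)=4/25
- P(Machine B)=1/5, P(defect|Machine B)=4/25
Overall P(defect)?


P(B) = Σ P(B|Aᵢ)×P(Aᵢ)
  4/25×4/5 = 16/125
  4/25×1/5 = 4/125
Sum = 4/25

P(defect) = 4/25 ≈ 16.00%


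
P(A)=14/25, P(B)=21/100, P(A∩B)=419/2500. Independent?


P(A)×P(B) = 147/1250
P(A∩B) = 419/2500
Not equal → NOT independent

No, not independent


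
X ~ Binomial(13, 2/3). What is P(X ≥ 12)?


P(X ≥ 12) = Σ P(X=i) for i=12..13
P(X=12) = 53248/1594323
P(X=13) = 8192/1594323
Sum = 20480/531441

P(X ≥ 12) = 20480/531441 ≈ 3.85%


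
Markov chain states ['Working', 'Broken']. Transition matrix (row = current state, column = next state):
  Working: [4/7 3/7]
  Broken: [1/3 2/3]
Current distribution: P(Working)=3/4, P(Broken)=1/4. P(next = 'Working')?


P(next=Working) = Σᵢ P(now=i)×P(i→Working)
= 3/4×4/7 + 1/4×1/3
= 3/7 + 1/12 = 43/84

P = 43/84 ≈ 0.5119


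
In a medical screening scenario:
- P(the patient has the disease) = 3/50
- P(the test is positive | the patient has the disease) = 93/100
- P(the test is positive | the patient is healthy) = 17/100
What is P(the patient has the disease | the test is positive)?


Using Bayes' theorem:
P(A|B) = P(B|A)·P(A) / P(B)

P(the test is positive) = 93/100 × 3/50 + 17/100 × 47/50
= 279/5000 + 799/5000 = 539/2500

P(the patient has the disease|the test is positive) = (279/5000) / (539/2500) = 279/1078

P(the patient has the disease|the test is positive) = 279/1078 ≈ 25.88%


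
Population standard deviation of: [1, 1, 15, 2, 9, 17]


Mean = 45/6 = 15/2
  (1-15/2)²=169/4
  (1-15/2)²=169/4
  (15-15/2)²=225/4
  (2-15/2)²=121/4
  (9-15/2)²=9/4
  (17-15/2)²=361/4
Σ(x-μ)² = 527/2
σ² = (527/2)/6 = 527/12

σ = √(527/12) ≈ 6.6270


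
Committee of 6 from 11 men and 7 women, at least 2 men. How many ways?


Count by #men:
  2M,4W: C(11,2)×C(7,4)=1925
  3M,3W: C(11,3)×C(7,3)=5775
  4M,2W: C(11,4)×C(7,2)=6930
  5M,1W: C(11,5)×C(7,1)=3234
  6M,0W: C(11,6)×C(7,0)=462
Total = 18326

18326


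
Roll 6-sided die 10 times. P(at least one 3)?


P(no 3)^10 = (5/6)^10 = 9765625/60466176
P(≥1) = 1 - 9765625/60466176 = 50700551/60466176

P = 50700551/60466176 ≈ 83.85%


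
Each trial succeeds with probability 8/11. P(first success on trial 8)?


Geometric: P(X=8) = (1-p)^(k-1)×p = (3/11)^7×8/11 = 17496/214358881

P(X=8) = 17496/214358881 ≈ 0.01%


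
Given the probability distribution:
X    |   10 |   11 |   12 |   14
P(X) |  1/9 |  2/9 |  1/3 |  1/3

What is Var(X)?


E[X] = 110/9
E[X²] = 454/3
Var(X) = E[X²] - (E[X])² = 454/3 - 12100/81 = 158/81

Var(X) = 158/81 ≈ 1.9506


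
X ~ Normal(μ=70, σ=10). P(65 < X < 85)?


z₁=(65-70)/10=-0.5, z₂=(85-70)/10=1.5
P = Φ(1.5) - Φ(-0.5) = 0.933193 - 0.308538 = 0.624655 ≈ 0.6247

P(65 < X < 85) ≈ 0.6247


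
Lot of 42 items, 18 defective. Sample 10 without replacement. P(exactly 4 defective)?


Hypergeometric: C(18,4)×C(24,6)/C(42,10)
= 3060×134596/1471442973 = 5520/19721

P(X=4) = 5520/19721 ≈ 27.99%


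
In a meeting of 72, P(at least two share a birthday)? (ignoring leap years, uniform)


P(all different) = Π(365-i)/365 for i=0..71
= 0.000547
P(match) = 1 - 0.000547 = 0.999453

P ≈ 0.9995 ≈ 99.95%


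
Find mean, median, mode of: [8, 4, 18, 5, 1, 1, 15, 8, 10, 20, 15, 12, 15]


Sorted: [1, 1, 4, 5, 8, 8, 10, 12, 15, 15, 15, 18, 20]
Mean = 132/13
Median = 10
Freq: {8: 2, 4: 1, 18: 1, 5: 1, 1: 2, 15: 3, 10: 1, 20: 1, 12: 1}
Mode: [15]

Mean=132/13, Median=10, Mode=15


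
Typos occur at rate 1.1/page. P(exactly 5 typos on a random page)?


Poisson(λ=1.1): P(X=5) = e^(-λ)×λ^k/k!
= e^(-1.1) × 1.1^5 / 5!
≈ 0.3328710837 × 1.61051 / 120 ≈ 0.004467

P(X=5) ≈ 0.004467 ≈ 0.45%


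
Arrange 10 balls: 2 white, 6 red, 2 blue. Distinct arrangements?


10!/(2!×6!×2!) = 1260

1260


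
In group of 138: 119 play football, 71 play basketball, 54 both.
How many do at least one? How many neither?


|A∪B| = 119+71-54 = 136
Neither = 138-136 = 2

At least one: 136; Neither: 2


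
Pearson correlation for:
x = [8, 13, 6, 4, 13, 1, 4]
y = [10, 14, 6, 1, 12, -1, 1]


n=7, Σx=49, Σy=43, Σxy=461, Σx²=471, Σy²=479
r = (7×461 - 49×43)/√((7×471 - 49²)(7×479 - 43²))
= 1120/√(896×1504) = 1120/√1347584 ≈ 1120/1160.8549 ≈ 0.9648

r ≈ 0.9648


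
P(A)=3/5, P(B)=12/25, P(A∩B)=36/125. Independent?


P(A)×P(B) = 36/125
P(A∩B) = 36/125
Equal ✓ → Independent

Yes, independent


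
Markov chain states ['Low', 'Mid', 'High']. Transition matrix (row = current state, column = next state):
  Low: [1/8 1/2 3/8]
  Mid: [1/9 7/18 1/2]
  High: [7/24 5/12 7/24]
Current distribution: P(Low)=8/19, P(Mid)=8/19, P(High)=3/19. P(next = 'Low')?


P(next=Low) = Σᵢ P(now=i)×P(i→Low)
= 8/19×1/8 + 8/19×1/9 + 3/19×7/24
= 1/19 + 8/171 + 7/152 = 199/1368

P = 199/1368 ≈ 0.1455


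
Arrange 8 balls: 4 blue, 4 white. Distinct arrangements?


8!/(4!×4!) = 70

70


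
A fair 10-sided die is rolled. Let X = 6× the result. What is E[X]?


E[die] = (1+10)/2 = 11/2
E[X] = 6 × 11/2 = 33

E[X] = 33


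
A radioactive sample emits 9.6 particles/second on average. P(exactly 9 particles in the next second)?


Poisson(λ=9.6): P(X=9) = e^(-λ)×λ^k/k!
= e^(-9.6) × 9.6^9 / 9!
≈ 6.772873649e-05 × 692533995.824 / 362880 ≈ 0.129256

P(X=9) ≈ 0.129256 ≈ 12.93%


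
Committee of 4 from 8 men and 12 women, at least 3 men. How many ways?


Count by #men:
  3M,1W: C(8,3)×C(12,1)=672
  4M,0W: C(8,4)×C(12,0)=70
Total = 742

742


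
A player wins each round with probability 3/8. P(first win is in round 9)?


Geometric: P(X=9) = (1-p)^(k-1)×p = (5/8)^8×3/8 = 1171875/134217728

P(X=9) = 1171875/134217728 ≈ 0.87%


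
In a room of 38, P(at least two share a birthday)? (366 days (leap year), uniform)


P(all different) = Π(366-i)/366 for i=0..37
= 0.136703
P(match) = 1 - 0.136703 = 0.863297

P ≈ 0.8633 ≈ 86.33%


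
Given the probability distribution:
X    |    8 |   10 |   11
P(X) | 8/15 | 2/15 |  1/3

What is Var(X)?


E[X] = 139/15
E[X²] = 439/5
Var(X) = E[X²] - (E[X])² = 439/5 - 19321/225 = 434/225

Var(X) = 434/225 ≈ 1.9289


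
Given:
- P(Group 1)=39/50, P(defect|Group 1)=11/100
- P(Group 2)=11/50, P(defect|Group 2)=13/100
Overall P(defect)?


P(B) = Σ P(B|Aᵢ)×P(Aᵢ)
  11/100×39/50 = 429/5000
  13/100×11/50 = 143/5000
Sum = 143/1250

P(defect) = 143/1250 ≈ 11.44%


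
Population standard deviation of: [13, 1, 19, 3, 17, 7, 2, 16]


Mean = 78/8 = 39/4
  (13-39/4)²=169/16
  (1-39/4)²=1225/16
  (19-39/4)²=1369/16
  (3-39/4)²=729/16
  (17-39/4)²=841/16
  (7-39/4)²=121/16
  (2-39/4)²=961/16
  (16-39/4)²=625/16
Σ(x-μ)² = 755/2
σ² = (755/2)/8 = 755/16

σ = √(755/16) ≈ 6.8693


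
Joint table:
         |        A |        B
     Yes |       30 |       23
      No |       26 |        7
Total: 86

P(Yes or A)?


P(Yes∨A) = P(Yes) + P(A) - P(Yes∧A)
= (53 + 56 - 30)/86 = 79/86

P = 79/86 ≈ 91.86%


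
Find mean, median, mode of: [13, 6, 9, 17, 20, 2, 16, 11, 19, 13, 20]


Sorted: [2, 6, 9, 11, 13, 13, 16, 17, 19, 20, 20]
Mean = 146/11
Median = 13
Freq: {13: 2, 6: 1, 9: 1, 17: 1, 20: 2, 2: 1, 16: 1, 11: 1, 19: 1}
Mode: [13, 20]

Mean=146/11, Median=13, Mode=[13, 20]


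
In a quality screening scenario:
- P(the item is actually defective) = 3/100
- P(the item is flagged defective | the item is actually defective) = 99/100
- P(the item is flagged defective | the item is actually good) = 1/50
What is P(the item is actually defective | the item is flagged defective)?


Using Bayes' theorem:
P(A|B) = P(B|A)·P(A) / P(B)

P(the item is flagged defective) = 99/100 × 3/100 + 1/50 × 97/100
= 297/10000 + 97/5000 = 491/10000

P(the item is actually defective|the item is flagged defective) = (297/10000) / (491/10000) = 297/491

P(the item is actually defective|the item is flagged defective) = 297/491 ≈ 60.49%


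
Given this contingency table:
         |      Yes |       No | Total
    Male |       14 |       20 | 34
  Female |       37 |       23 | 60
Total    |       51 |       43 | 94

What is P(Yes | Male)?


P(Yes | Male) = 14/(14+20) = 14/34 = 7/17

P(Yes|Male) = 7/17 ≈ 41.18%


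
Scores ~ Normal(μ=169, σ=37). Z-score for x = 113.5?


z = (x - μ)/σ = (113.5 - 169)/37 = -1.5

z = -1.5


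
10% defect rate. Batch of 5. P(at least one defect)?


P(all good) = (9/10)^5 = 59049/100000
P(≥1 defect) = 40951/100000

P = 40951/100000 ≈ 40.95%


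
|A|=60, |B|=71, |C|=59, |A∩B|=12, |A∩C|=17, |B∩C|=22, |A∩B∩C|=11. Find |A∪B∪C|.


|A∪B∪C| = 60+71+59-12-17-22+11 = 150

|A∪B∪C| = 150


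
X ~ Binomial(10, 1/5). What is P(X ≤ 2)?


P(X ≤ 2) = Σ P(X=i) for i=0..2
P(X=0) = 1048576/9765625
P(X=1) = 524288/1953125
P(X=2) = 589824/1953125
Sum = 6619136/9765625

P(X ≤ 2) = 6619136/9765625 ≈ 67.78%


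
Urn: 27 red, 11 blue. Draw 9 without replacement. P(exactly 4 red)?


Hypergeometric: C(27,4)×C(11,5)/C(38,9)
= 17550×462/163011640 = 36855/740962

P(X=4) = 36855/740962 ≈ 4.97%


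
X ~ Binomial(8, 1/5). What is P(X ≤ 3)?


P(X ≤ 3) = Σ P(X=i) for i=0..3
P(X=0) = 65536/390625
P(X=1) = 131072/390625
P(X=2) = 114688/390625
P(X=3) = 57344/390625
Sum = 73728/78125

P(X ≤ 3) = 73728/78125 ≈ 94.37%


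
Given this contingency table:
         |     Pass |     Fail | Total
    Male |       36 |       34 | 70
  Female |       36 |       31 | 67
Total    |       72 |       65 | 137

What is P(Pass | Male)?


P(Pass | Male) = 36/(36+34) = 36/70 = 18/35

P(Pass|Male) = 18/35 ≈ 51.43%


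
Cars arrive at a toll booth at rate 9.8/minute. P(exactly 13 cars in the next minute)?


Poisson(λ=9.8): P(X=13) = e^(-λ)×λ^k/k!
= e^(-9.8) × 9.8^13 / 13!
≈ 5.545159943e-05 × 7.6902238926e+12 / 6227020800 ≈ 0.068481

P(X=13) ≈ 0.068481 ≈ 6.85%


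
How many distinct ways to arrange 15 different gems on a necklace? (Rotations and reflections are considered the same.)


Free circular arrangements: rotations and reflections both identified.
(n-1)!/2 = 14!/2 = 87178291200/2 = 43589145600

43589145600


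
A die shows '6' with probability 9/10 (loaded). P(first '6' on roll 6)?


Geometric: P(X=6) = (1-p)^(k-1)×p = (1/10)^5×9/10 = 9/1000000

P(X=6) = 9/1000000 ≈ 0.00%


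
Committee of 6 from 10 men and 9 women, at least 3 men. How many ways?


Count by #men:
  3M,3W: C(10,3)×C(9,3)=10080
  4M,2W: C(10,4)×C(9,2)=7560
  5M,1W: C(10,5)×C(9,1)=2268
  6M,0W: C(10,6)×C(9,0)=210
Total = 20118

20118


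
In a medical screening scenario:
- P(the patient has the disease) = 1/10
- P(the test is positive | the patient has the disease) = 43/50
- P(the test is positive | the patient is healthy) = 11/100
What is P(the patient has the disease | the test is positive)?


Using Bayes' theorem:
P(A|B) = P(B|A)·P(A) / P(B)

P(the test is positive) = 43/50 × 1/10 + 11/100 × 9/10
= 43/500 + 99/1000 = 37/200

P(the patient has the disease|the test is positive) = (43/500) / (37/200) = 86/185

P(the patient has the disease|the test is positive) = 86/185 ≈ 46.49%


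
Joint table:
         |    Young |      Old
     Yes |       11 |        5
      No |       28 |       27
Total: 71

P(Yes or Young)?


P(Yes∨Young) = P(Yes) + P(Young) - P(Yes∧Young)
= (16 + 39 - 11)/71 = 44/71

P = 44/71 ≈ 61.97%


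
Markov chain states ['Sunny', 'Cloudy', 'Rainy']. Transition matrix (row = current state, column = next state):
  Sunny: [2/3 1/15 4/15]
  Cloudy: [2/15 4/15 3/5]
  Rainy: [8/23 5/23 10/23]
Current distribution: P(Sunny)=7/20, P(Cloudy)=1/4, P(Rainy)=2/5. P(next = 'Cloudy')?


P(next=Cloudy) = Σᵢ P(now=i)×P(i→Cloudy)
= 7/20×1/15 + 1/4×4/15 + 2/5×5/23
= 7/300 + 1/15 + 2/23 = 407/2300

P = 407/2300 ≈ 0.1770


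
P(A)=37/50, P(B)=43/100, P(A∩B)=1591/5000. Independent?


P(A)×P(B) = 1591/5000
P(A∩B) = 1591/5000
Equal ✓ → Independent

Yes, independent


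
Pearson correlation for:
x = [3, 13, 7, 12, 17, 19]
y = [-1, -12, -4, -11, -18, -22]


n=6, Σx=71, Σy=-68, Σxy=-1043, Σx²=1021, Σy²=1090
r = (6×(-1043) - 71×(-68))/√((6×1021 - 71²)(6×1090 - (-68)²))
= -1430/√(1085×1916) = -1430/√2078860 ≈ -1430/1441.8252 ≈ -0.9918

r ≈ -0.9918


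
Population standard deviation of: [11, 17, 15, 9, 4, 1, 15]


Mean = 72/7
  (11-72/7)²=25/49
  (17-72/7)²=2209/49
  (15-72/7)²=1089/49
  (9-72/7)²=81/49
  (4-72/7)²=1936/49
  (1-72/7)²=4225/49
  (15-72/7)²=1089/49
Σ(x-μ)² = 1522/7
σ² = (1522/7)/7 = 1522/49

σ = √(1522/49) ≈ 5.5733


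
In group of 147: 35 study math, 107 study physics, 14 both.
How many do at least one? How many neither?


|A∪B| = 35+107-14 = 128
Neither = 147-128 = 19

At least one: 128; Neither: 19


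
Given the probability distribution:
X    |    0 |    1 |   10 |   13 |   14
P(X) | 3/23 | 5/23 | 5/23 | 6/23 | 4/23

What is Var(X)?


E[X] = 189/23
E[X²] = 2303/23
Var(X) = E[X²] - (E[X])² = 2303/23 - 35721/529 = 17248/529

Var(X) = 17248/529 ≈ 32.6049


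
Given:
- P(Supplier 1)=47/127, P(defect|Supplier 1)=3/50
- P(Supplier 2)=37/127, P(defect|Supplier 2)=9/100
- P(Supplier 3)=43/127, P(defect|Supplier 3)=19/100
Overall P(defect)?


P(B) = Σ P(B|Aᵢ)×P(Aᵢ)
  3/50×47/127 = 141/6350
  9/100×37/127 = 333/12700
  19/100×43/127 = 817/12700
Sum = 358/3175

P(defect) = 358/3175 ≈ 11.28%


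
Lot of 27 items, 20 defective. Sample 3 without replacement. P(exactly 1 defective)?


Hypergeometric: C(20,1)×C(7,2)/C(27,3)
= 20×21/2925 = 28/195

P(X=1) = 28/195 ≈ 14.36%


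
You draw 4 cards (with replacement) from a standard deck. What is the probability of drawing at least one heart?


P(not a heart) = 39/52 = 3/4
P(none in 4 draws) = (3/4)^4 = 81/256
P(≥1 heart) = 1 - 81/256 = 175/256

P = 175/256 ≈ 68.36%
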